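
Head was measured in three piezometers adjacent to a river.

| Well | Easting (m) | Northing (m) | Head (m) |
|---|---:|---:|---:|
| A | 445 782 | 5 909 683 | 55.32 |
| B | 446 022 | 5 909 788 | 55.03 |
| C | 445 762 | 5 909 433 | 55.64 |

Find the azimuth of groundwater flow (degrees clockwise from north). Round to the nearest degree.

029°

Taking A as reference: B−A = (240, 105, -0.29); C−A = (-20, -250, +0.32).
Solve a·Δx + b·Δy = Δh: det = 240·(-250) − (-20)·105 = -57900.
∂h/∂x = [(-0.29)·(-250) − (+0.32)·105] / -57900 = -0.0006718
∂h/∂y = [240·(+0.32) − (-20)·(-0.29)] / -57900 = -0.001226
Flow direction (−∇h) has components (+0.0006718 E, +0.001226 N).
Azimuth = atan2(E, N) = atan2(+0.0006718, +0.001226) = 28.7° ≈ 029°.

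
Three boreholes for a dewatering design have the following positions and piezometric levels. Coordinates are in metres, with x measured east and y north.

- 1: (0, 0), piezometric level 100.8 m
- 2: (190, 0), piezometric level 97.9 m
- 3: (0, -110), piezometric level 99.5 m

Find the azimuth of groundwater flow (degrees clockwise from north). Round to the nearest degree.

128°

∂h/∂x = (97.9 − 100.8) / (190 − 0) = -0.01526
∂h/∂y = (99.5 − 100.8) / (-110 − 0) = +0.01182
Flow direction (−∇h) has components (+0.01526 E, -0.01182 N).
Azimuth = atan2(E, N) = atan2(+0.01526, -0.01182) = 127.8° ≈ 128°.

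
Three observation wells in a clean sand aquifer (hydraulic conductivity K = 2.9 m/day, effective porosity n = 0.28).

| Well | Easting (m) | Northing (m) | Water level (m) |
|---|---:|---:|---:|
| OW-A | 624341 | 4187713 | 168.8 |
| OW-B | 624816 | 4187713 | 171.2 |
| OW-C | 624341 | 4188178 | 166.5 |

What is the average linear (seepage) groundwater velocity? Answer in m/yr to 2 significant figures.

27 m/yr

∂h/∂x = (171.2 − 168.8) / (624816 − 624341) = +0.005053
∂h/∂y = (166.5 − 168.8) / (4188178 − 4187713) = -0.004946
|∇h| = √(0.005053² + -0.004946²) = 0.007071
Seepage velocity v = K·i/n = 2.9 × 0.007071 / 0.28 = 0.07324 m/day = 26.75 m/yr.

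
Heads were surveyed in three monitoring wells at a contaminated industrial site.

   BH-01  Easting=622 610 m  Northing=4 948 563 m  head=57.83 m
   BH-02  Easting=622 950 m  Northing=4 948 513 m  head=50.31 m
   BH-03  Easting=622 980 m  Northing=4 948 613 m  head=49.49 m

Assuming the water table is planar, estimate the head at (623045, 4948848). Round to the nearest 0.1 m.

47.7 m

Three-point gradient (reference BH-01): Δ to BH-02 = (340, -50, -7.52), Δ to BH-03 = (370, 50, -8.34).
∂h/∂x = -0.02234, ∂h/∂y = -0.001499 (det = 35500).
h(623045, 4948848) = 57.83 + (-0.02234)·(435) + (-0.001499)·(285) = 57.83 -9.717 -0.427 = 47.686 m.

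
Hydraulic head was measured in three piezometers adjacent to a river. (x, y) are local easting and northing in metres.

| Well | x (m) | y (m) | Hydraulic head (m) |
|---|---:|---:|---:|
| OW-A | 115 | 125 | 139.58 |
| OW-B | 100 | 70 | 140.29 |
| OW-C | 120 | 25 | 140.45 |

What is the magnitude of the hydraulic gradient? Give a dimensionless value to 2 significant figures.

0.016

With h = a·x + b·y + c and OW-A as origin, the differences give:
  (-15)·a + (-55)·b = +0.71
  5·a + (-100)·b = +0.87
Eliminate b (×(-100) and ×(-55), subtract): 1775·a = -23.150 → a = ∂h/∂x = -0.01304
Back-substitute: b = ∂h/∂y = -0.009352.
|∇h| = √(-0.01304² + -0.009352²) = 0.01605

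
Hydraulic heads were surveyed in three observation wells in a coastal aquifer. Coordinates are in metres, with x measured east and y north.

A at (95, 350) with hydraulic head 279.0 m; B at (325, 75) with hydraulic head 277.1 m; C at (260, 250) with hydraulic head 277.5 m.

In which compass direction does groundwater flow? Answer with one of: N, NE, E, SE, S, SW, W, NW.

Differences from A: to B (Δx, Δy, Δh) = (230, -275, -1.9); to C = (165, -100, -1.5).
Determinant of the coordinate differences = 230·(-100) − 165·(-275) = 22375.
∂h/∂x = [(-1.9)·(-100) − (-1.5)·(-275)] / 22375 = -0.009944
∂h/∂y = [230·(-1.5) − 165·(-1.9)] / 22375 = -0.001408
Flow = −∇h = (+0.009944 east, +0.001408 north), which points east.

E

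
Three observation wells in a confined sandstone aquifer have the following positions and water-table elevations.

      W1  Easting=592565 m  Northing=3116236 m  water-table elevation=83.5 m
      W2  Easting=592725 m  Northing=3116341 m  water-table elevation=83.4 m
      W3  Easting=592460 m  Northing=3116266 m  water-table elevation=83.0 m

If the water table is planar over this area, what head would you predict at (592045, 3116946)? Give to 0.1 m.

77.8 m

Three-point gradient (reference W1): Δ to W2 = (160, 105, -0.1), Δ to W3 = (-105, 30, -0.5).
∂h/∂x = +0.003128, ∂h/∂y = -0.005719 (det = 15825).
h(592045, 3116946) = 83.5 + (+0.003128)·(-520) + (-0.005719)·(710) = 83.5 -1.627 -4.060 = 77.813 m.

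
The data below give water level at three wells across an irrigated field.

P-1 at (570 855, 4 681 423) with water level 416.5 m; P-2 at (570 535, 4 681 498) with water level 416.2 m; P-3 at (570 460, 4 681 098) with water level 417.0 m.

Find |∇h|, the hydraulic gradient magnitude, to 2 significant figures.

Three-point gradient (reference P-1): Δ to P-2 = (-320, 75, -0.3), Δ to P-3 = (-395, -325, +0.5).
∂h/∂x = +0.0004490, ∂h/∂y = -0.002084 (det = 133625).
|∇h| = √(0.0004490² + -0.002084²) = 0.002132

0.0021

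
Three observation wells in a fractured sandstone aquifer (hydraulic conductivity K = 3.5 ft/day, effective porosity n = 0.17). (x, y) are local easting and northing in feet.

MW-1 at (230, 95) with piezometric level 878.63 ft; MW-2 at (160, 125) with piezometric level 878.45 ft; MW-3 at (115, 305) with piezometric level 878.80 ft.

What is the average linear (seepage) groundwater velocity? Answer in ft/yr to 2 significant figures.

36 ft/yr

Taking MW-1 as reference: MW-2−MW-1 = (-70, 30, -0.18); MW-3−MW-1 = (-115, 210, +0.17).
Solve a·Δx + b·Δy = Δh: det = (-70)·210 − (-115)·30 = -11250.
∂h/∂x = [(-0.18)·210 − (+0.17)·30] / -11250 = +0.003813
∂h/∂y = [(-70)·(+0.17) − (-115)·(-0.18)] / -11250 = +0.002898
|∇h| = √(0.003813² + 0.002898²) = 0.004789
Seepage velocity v = K·i/n = 3.5 × 0.004789 / 0.17 = 0.0986 ft/day = 36.01 ft/yr.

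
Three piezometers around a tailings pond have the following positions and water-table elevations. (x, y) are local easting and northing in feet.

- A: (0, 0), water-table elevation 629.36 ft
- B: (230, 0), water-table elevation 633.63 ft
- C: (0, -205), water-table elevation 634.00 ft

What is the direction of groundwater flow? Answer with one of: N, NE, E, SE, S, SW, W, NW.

NW

∂h/∂x = (633.63 − 629.36) / (230 − 0) = +0.01857
∂h/∂y = (634.00 − 629.36) / (-205 − 0) = -0.02263
Flow = −∇h = (-0.01857 east, +0.02263 north), which points northwest.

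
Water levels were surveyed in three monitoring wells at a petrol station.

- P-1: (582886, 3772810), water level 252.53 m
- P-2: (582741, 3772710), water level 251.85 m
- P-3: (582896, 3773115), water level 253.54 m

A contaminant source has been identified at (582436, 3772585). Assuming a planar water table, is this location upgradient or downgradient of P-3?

downgradient

With h = a·x + b·y + c and P-1 as origin, the differences give:
  (-145)·a + (-100)·b = -0.68
  10·a + 305·b = +1.01
Eliminate b (×305 and ×(-100), subtract): -43225·a = -106.400 → a = ∂h/∂x = +0.002462
Back-substitute: b = ∂h/∂y = +0.003231.
Head at (582436, 3772585) = 252.53 + (+0.002462)·(-450) + (+0.003231)·(-225) = 250.70 m.
That is lower than the 253.54 m at P-3, so the point is downgradient.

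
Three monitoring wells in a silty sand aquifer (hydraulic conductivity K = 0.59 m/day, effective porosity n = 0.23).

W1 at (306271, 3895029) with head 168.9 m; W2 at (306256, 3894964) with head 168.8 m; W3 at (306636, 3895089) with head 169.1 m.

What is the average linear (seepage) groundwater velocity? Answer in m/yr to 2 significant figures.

With h = a·x + b·y + c and W1 as origin, the differences give:
  (-15)·a + (-65)·b = -0.1
  365·a + 60·b = +0.2
Eliminate b (×60 and ×(-65), subtract): 22825·a = 7.00 → a = ∂h/∂x = +0.0003067
Back-substitute: b = ∂h/∂y = +0.001468.
|∇h| = √(0.0003067² + 0.001468²) = 0.0015
Seepage velocity v = K·i/n = 0.59 × 0.0015 / 0.23 = 0.003848 m/day = 1.405 m/yr.

1.4 m/yr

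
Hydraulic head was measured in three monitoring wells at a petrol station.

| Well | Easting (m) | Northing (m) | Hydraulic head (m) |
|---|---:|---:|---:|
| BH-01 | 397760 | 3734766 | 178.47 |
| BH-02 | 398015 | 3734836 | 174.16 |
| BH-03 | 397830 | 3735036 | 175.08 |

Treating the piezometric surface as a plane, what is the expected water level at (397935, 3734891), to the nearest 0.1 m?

174.8 m

Differences from BH-01: to BH-02 (Δx, Δy, Δh) = (255, 70, -4.31); to BH-03 = (70, 270, -3.39).
Determinant of the coordinate differences = 255·270 − 70·70 = 63950.
∂h/∂x = [(-4.31)·270 − (-3.39)·70] / 63950 = -0.01449
∂h/∂y = [255·(-3.39) − 70·(-4.31)] / 63950 = -0.008800
h(397935, 3734891) = 178.47 + (-0.01449)·(175) + (-0.008800)·(125) = 178.47 -2.535 -1.100 = 174.835 m.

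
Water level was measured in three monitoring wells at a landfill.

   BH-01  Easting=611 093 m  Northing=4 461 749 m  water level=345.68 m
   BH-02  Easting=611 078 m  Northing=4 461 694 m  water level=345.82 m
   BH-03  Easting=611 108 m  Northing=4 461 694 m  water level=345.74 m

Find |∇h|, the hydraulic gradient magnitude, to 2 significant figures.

Differences from BH-01: to BH-02 (Δx, Δy, Δh) = (-15, -55, +0.14); to BH-03 = (15, -55, +0.06).
Solve a·Δx + b·Δy = Δh: det = (-15)·(-55) − 15·(-55) = 1650.
∂h/∂x = [(+0.14)·(-55) − (+0.06)·(-55)] / 1650 = -0.002667
∂h/∂y = [(-15)·(+0.06) − 15·(+0.14)] / 1650 = -0.001818
|∇h| = √(-0.002667² + -0.001818²) = 0.003228

0.0032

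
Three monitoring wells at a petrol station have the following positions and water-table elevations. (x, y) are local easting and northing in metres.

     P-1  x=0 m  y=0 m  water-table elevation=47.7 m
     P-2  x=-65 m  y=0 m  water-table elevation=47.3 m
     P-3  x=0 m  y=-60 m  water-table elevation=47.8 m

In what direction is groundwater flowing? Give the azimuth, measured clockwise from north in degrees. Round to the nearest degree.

∂h/∂x = (47.3 − 47.7) / (-65 − 0) = +0.006154
∂h/∂y = (47.8 − 47.7) / (-60 − 0) = -0.001667
Flow direction (−∇h) has components (-0.006154 E, +0.001667 N).
Azimuth = atan2(E, N) = atan2(-0.006154, +0.001667) = 285.2° ≈ 285°.

285°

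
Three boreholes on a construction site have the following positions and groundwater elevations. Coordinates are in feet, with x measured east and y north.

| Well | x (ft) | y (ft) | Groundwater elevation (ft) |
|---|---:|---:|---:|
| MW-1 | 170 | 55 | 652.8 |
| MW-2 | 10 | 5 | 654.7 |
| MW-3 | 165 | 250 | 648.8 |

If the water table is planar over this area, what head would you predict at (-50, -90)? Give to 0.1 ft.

Differences from MW-1: to MW-2 (Δx, Δy, Δh) = (-160, -50, +1.9); to MW-3 = (-5, 195, -4.0).
Determinant of the coordinate differences = (-160)·195 − (-5)·(-50) = -31450.
∂h/∂x = [(+1.9)·195 − (-4.0)·(-50)] / -31450 = -0.005421
∂h/∂y = [(-160)·(-4.0) − (-5)·(+1.9)] / -31450 = -0.02065
h(-50, -90) = 652.8 + (-0.005421)·(-220) + (-0.02065)·(-145) = 652.8 +1.193 +2.995 = 656.987 ft.

657.0 ft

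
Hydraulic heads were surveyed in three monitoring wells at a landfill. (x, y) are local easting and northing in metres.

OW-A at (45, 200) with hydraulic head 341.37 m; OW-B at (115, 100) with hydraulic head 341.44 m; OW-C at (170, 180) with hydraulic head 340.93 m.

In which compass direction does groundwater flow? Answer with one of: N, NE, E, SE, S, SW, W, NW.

NE

With h = a·x + b·y + c and OW-A as origin, the differences give:
  70·a + (-100)·b = +0.07
  125·a + (-20)·b = -0.44
Eliminate b (×(-20) and ×(-100), subtract): 11100·a = -45.400 → a = ∂h/∂x = -0.004090
Back-substitute: b = ∂h/∂y = -0.003563.
Flow = −∇h = (+0.004090 east, +0.003563 north), which points northeast.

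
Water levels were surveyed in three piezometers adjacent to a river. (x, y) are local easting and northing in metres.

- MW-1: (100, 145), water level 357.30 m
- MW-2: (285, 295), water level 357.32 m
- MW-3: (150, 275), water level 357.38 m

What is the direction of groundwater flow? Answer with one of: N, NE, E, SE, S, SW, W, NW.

SE

Taking MW-1 as reference: MW-2−MW-1 = (185, 150, +0.02); MW-3−MW-1 = (50, 130, +0.08).
Solve a·Δx + b·Δy = Δh: det = 185·130 − 50·150 = 16550.
∂h/∂x = [(+0.02)·130 − (+0.08)·150] / 16550 = -0.0005680
∂h/∂y = [185·(+0.08) − 50·(+0.02)] / 16550 = +0.0008338
Flow = −∇h = (+0.0005680 east, -0.0008338 north), which points southeast.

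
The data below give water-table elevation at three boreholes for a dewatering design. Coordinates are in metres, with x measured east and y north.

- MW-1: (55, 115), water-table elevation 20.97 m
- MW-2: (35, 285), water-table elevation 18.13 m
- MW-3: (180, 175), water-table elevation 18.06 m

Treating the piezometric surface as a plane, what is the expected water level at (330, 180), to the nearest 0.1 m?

With h = a·x + b·y + c and MW-1 as origin, the differences give:
  (-20)·a + 170·b = -2.84
  125·a + 60·b = -2.91
Eliminate b (×60 and ×170, subtract): -22450·a = 324.300 → a = ∂h/∂x = -0.01445
Back-substitute: b = ∂h/∂y = -0.01841.
h(330, 180) = 20.97 + (-0.01445)·(275) + (-0.01841)·(65) = 20.97 -3.972 -1.196 = 15.801 m.

15.8 m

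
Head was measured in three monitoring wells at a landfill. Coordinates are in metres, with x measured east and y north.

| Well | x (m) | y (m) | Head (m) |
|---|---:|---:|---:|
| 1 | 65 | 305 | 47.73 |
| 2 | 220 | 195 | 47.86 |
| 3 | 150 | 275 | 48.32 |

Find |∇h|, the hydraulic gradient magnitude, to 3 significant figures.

Three-point gradient (reference 1): Δ to 2 = (155, -110, +0.13), Δ to 3 = (85, -30, +0.59).
∂h/∂x = +0.01298, ∂h/∂y = +0.01711 (det = 4700).
|∇h| = √(0.01298² + 0.01711²) = 0.02148

0.0215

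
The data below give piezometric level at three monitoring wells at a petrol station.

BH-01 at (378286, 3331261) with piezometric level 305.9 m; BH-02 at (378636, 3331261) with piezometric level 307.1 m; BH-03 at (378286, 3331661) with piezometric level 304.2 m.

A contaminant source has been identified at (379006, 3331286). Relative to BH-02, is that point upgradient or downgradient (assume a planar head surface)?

∂h/∂x = (307.1 − 305.9) / (378636 − 378286) = +0.003429
∂h/∂y = (304.2 − 305.9) / (3331661 − 3331261) = -0.004250
Head at (379006, 3331286) = 305.9 + (+0.003429)·(720) + (-0.004250)·(25) = 308.26 m.
That is higher than the 307.1 m at BH-02, so the point is upgradient.

upgradient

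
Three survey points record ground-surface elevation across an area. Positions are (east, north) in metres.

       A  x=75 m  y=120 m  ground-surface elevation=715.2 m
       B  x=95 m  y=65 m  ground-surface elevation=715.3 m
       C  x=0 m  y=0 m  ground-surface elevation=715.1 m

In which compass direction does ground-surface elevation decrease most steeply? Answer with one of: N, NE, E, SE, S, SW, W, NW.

With z = a·x + b·y + c and A as origin, the differences give:
  20·a + (-55)·b = +0.1
  (-75)·a + (-120)·b = -0.1
Eliminate b (×(-120) and ×(-55), subtract): -6525·a = -17.50 → a = ∂z/∂x = +0.002682
Back-substitute: b = ∂z/∂y = -0.0008429.
Steepest decrease is along −∇f = (-0.002682 E, +0.0008429 N) → west.

W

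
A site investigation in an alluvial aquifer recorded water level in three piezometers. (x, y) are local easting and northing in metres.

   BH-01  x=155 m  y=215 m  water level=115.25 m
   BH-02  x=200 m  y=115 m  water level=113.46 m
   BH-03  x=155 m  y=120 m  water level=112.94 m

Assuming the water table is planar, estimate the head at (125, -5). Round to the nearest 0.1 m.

Three-point gradient (reference BH-01): Δ to BH-02 = (45, -100, -1.79), Δ to BH-03 = (0, -95, -2.31).
∂h/∂x = +0.01426, ∂h/∂y = +0.02432 (det = -4275).
h(125, -5) = 115.25 + (+0.01426)·(-30) + (+0.02432)·(-220) = 115.25 -0.428 -5.349 = 109.473 m.

109.5 m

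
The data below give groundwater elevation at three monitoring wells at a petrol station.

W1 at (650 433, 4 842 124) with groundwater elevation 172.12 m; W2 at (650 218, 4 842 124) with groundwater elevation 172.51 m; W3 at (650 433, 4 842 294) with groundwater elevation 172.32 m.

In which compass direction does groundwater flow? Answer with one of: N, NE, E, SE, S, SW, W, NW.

SE

∂h/∂x = (172.51 − 172.12) / (650218 − 650433) = -0.001814
∂h/∂y = (172.32 − 172.12) / (4842294 − 4842124) = +0.001176
Flow = −∇h = (+0.001814 east, -0.001176 north), which points southeast.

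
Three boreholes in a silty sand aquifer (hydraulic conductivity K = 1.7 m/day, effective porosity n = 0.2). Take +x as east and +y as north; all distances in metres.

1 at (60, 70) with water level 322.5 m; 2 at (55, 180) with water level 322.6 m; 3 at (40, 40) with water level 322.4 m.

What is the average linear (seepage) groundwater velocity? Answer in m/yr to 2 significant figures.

11 m/yr

Differences from 1: to 2 (Δx, Δy, Δh) = (-5, 110, +0.1); to 3 = (-20, -30, -0.1).
Determinant of the coordinate differences = (-5)·(-30) − (-20)·110 = 2350.
∂h/∂x = [(+0.1)·(-30) − (-0.1)·110] / 2350 = +0.003404
∂h/∂y = [(-5)·(-0.1) − (-20)·(+0.1)] / 2350 = +0.001064
|∇h| = √(0.003404² + 0.001064²) = 0.003566
Seepage velocity v = K·i/n = 1.7 × 0.003566 / 0.2 = 0.03031 m/day = 11.07 m/yr.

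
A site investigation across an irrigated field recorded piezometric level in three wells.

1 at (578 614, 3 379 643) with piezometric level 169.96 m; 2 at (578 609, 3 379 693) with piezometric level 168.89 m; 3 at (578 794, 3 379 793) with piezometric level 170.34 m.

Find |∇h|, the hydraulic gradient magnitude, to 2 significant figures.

0.027

Differences from 1: to 2 (Δx, Δy, Δh) = (-5, 50, -1.07); to 3 = (180, 150, +0.38).
Determinant of the coordinate differences = (-5)·150 − 180·50 = -9750.
∂h/∂x = [(-1.07)·150 − (+0.38)·50] / -9750 = +0.01841
∂h/∂y = [(-5)·(+0.38) − 180·(-1.07)] / -9750 = -0.01956
|∇h| = √(0.01841² + -0.01956²) = 0.02686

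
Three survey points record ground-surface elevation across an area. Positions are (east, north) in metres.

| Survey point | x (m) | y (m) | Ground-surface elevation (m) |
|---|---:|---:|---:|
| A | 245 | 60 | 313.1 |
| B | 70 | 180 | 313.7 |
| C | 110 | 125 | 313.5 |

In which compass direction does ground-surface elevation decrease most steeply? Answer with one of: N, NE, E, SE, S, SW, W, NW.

With z = a·x + b·y + c and A as origin, the differences give:
  (-175)·a + 120·b = +0.6
  (-135)·a + 65·b = +0.4
Eliminate b (×65 and ×120, subtract): 4825·a = -9.00 → a = ∂z/∂x = -0.001865
Back-substitute: b = ∂z/∂y = +0.002280.
Steepest decrease is along −∇f = (+0.001865 E, -0.002280 N) → southeast.

SE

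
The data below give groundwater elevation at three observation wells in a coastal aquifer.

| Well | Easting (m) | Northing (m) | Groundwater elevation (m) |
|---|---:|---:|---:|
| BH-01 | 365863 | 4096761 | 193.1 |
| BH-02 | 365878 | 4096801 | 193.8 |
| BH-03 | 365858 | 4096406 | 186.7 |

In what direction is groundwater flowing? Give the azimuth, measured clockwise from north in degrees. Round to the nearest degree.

175°

With h = a·x + b·y + c and BH-01 as origin, the differences give:
  15·a + 40·b = +0.7
  (-5)·a + (-355)·b = -6.4
Eliminate b (×(-355) and ×40, subtract): -5125·a = 7.50 → a = ∂h/∂x = -0.001463
Back-substitute: b = ∂h/∂y = +0.01805.
Flow direction (−∇h) has components (+0.001463 E, -0.01805 N).
Azimuth = atan2(E, N) = atan2(+0.001463, -0.01805) = 175.4° ≈ 175°.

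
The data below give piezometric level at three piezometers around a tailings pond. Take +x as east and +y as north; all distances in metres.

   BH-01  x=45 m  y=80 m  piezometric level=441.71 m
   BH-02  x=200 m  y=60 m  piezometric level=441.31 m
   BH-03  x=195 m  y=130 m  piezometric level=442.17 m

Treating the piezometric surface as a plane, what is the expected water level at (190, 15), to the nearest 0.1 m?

440.8 m

With h = a·x + b·y + c and BH-01 as origin, the differences give:
  155·a + (-20)·b = -0.40
  150·a + 50·b = +0.46
Eliminate b (×50 and ×(-20), subtract): 10750·a = -10.800 → a = ∂h/∂x = -0.001005
Back-substitute: b = ∂h/∂y = +0.01221.
h(190, 15) = 441.71 + (-0.001005)·(145) + (+0.01221)·(-65) = 441.71 -0.146 -0.794 = 440.770 m.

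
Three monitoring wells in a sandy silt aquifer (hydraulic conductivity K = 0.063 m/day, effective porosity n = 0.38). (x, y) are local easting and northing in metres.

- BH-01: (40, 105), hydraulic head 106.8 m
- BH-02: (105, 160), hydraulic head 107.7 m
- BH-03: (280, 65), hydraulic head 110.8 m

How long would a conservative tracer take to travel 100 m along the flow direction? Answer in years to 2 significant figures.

100 years

Differences from BH-01: to BH-02 (Δx, Δy, Δh) = (65, 55, +0.9); to BH-03 = (240, -40, +4.0).
Solve a·Δx + b·Δy = Δh: det = 65·(-40) − 240·55 = -15800.
∂h/∂x = [(+0.9)·(-40) − (+4.0)·55] / -15800 = +0.01620
∂h/∂y = [65·(+4.0) − 240·(+0.9)] / -15800 = -0.002785
|∇h| = √(0.01620² + -0.002785²) = 0.01644
Seepage velocity v = K·i/n = 0.063 × 0.01644 / 0.38 = 0.002726 m/day.
t = 100 / 0.002726 = 3.668e+04 days = 100 years.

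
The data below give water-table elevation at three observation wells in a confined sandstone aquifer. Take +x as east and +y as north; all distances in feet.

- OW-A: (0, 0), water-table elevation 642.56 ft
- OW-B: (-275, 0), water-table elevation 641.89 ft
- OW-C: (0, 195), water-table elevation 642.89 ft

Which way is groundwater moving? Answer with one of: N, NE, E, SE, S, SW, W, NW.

SW

∂h/∂x = (641.89 − 642.56) / (-275 − 0) = +0.002436
∂h/∂y = (642.89 − 642.56) / (195 − 0) = +0.001692
Flow = −∇h = (-0.002436 east, -0.001692 north), which points southwest.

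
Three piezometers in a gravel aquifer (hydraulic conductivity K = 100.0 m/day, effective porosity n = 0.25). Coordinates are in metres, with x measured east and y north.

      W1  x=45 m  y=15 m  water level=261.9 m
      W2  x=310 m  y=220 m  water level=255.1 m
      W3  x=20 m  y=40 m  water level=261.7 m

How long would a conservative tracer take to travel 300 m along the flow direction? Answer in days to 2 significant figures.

Differences from W1: to W2 (Δx, Δy, Δh) = (265, 205, -6.8); to W3 = (-25, 25, -0.2).
Solve a·Δx + b·Δy = Δh: det = 265·25 − (-25)·205 = 11750.
∂h/∂x = [(-6.8)·25 − (-0.2)·205] / 11750 = -0.01098
∂h/∂y = [265·(-0.2) − (-25)·(-6.8)] / 11750 = -0.01898
|∇h| = √(-0.01098² + -0.01898²) = 0.02193
Seepage velocity v = K·i/n = 100.0 × 0.02193 / 0.25 = 8.772 m/day.
t = 300 / 8.772 = 34.2 days.

34 days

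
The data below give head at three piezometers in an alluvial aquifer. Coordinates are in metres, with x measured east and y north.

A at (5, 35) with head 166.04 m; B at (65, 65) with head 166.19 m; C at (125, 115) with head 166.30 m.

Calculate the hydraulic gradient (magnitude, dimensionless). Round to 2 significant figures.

Taking A as reference: B−A = (60, 30, +0.15); C−A = (120, 80, +0.26).
Determinant of the coordinate differences = 60·80 − 120·30 = 1200.
∂h/∂x = [(+0.15)·80 − (+0.26)·30] / 1200 = +0.003500
∂h/∂y = [60·(+0.26) − 120·(+0.15)] / 1200 = -0.002000
|∇h| = √(0.003500² + -0.002000²) = 0.004031

0.0040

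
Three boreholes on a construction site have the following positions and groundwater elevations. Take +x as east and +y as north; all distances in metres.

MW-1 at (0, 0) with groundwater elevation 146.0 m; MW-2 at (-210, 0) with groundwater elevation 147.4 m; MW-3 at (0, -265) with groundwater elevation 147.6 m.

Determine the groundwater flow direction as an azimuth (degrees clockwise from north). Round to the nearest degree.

∂h/∂x = (147.4 − 146.0) / (-210 − 0) = -0.006667
∂h/∂y = (147.6 − 146.0) / (-265 − 0) = -0.006038
Flow direction (−∇h) has components (+0.006667 E, +0.006038 N).
Azimuth = atan2(E, N) = atan2(+0.006667, +0.006038) = 47.8° ≈ 048°.

048°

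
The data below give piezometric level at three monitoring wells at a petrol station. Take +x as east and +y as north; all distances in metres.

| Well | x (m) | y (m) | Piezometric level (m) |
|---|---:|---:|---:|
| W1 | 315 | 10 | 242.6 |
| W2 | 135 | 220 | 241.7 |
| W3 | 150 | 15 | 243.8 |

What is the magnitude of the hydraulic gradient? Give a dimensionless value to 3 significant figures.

Taking W1 as reference: W2−W1 = (-180, 210, -0.9); W3−W1 = (-165, 5, +1.2).
Solve a·Δx + b·Δy = Δh: det = (-180)·5 − (-165)·210 = 33750.
∂h/∂x = [(-0.9)·5 − (+1.2)·210] / 33750 = -0.007600
∂h/∂y = [(-180)·(+1.2) − (-165)·(-0.9)] / 33750 = -0.01080
|∇h| = √(-0.007600² + -0.01080²) = 0.01321

0.0132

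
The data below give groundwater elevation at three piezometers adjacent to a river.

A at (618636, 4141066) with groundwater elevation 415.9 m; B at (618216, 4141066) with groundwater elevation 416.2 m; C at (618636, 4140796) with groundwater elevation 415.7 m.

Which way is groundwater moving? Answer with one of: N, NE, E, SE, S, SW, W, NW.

∂h/∂x = (416.2 − 415.9) / (618216 − 618636) = -0.0007143
∂h/∂y = (415.7 − 415.9) / (4140796 − 4141066) = +0.0007407
Flow = −∇h = (+0.0007143 east, -0.0007407 north), which points southeast.

SE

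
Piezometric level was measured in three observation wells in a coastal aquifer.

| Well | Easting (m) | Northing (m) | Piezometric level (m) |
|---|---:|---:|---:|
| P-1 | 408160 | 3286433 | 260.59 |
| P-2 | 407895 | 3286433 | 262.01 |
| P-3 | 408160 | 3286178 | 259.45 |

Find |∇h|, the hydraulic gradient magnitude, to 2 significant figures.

∂h/∂x = (262.01 − 260.59) / (407895 − 408160) = -0.005358
∂h/∂y = (259.45 − 260.59) / (3286178 − 3286433) = +0.004471
|∇h| = √(-0.005358² + 0.004471²) = 0.006978

0.0070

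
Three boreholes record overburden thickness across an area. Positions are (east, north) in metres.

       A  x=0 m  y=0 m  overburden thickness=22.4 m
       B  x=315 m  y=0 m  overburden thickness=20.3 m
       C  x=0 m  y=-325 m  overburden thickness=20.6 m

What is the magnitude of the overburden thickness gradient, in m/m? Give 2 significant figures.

∂d/∂x = (20.3 − 22.4) / (315 − 0) = -0.006667
∂d/∂y = (20.6 − 22.4) / (-325 − 0) = +0.005538
|∇f| = √(-0.006667² + 0.005538²) = 0.008667 m/m

0.0087 m/m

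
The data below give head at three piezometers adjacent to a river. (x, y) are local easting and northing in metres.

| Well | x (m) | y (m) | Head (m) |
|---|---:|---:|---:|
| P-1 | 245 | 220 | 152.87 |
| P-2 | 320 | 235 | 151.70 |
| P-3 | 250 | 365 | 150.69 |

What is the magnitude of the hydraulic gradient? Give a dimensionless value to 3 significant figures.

0.0193

With h = a·x + b·y + c and P-1 as origin, the differences give:
  75·a + 15·b = -1.17
  5·a + 145·b = -2.18
Eliminate b (×145 and ×15, subtract): 10800·a = -136.950 → a = ∂h/∂x = -0.01268
Back-substitute: b = ∂h/∂y = -0.01460.
|∇h| = √(-0.01268² + -0.01460²) = 0.01934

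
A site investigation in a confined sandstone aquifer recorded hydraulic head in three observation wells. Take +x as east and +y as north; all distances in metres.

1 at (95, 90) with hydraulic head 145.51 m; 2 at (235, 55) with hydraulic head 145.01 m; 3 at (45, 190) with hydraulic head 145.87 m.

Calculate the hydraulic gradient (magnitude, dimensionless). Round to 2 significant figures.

0.0037

Three-point gradient (reference 1): Δ to 2 = (140, -35, -0.50), Δ to 3 = (-50, 100, +0.36).
∂h/∂x = -0.003053, ∂h/∂y = +0.002073 (det = 12250).
|∇h| = √(-0.003053² + 0.002073²) = 0.00369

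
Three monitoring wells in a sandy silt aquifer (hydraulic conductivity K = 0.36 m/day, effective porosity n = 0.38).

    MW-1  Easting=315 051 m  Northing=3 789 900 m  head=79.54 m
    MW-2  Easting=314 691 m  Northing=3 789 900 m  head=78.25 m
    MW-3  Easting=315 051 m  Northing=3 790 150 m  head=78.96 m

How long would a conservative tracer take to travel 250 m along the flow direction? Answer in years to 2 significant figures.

170 years

∂h/∂x = (78.25 − 79.54) / (314691 − 315051) = +0.003583
∂h/∂y = (78.96 − 79.54) / (3790150 − 3789900) = -0.002320
|∇h| = √(0.003583² + -0.002320²) = 0.004269
Seepage velocity v = K·i/n = 0.36 × 0.004269 / 0.38 = 0.004044 m/day.
t = 250 / 0.004044 = 6.182e+04 days = 169 years.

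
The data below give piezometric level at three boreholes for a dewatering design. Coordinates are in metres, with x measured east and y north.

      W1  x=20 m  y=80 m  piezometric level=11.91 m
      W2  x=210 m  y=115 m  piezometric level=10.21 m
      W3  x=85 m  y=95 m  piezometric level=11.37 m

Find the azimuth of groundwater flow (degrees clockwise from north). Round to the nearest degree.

With h = a·x + b·y + c and W1 as origin, the differences give:
  190·a + 35·b = -1.70
  65·a + 15·b = -0.54
Eliminate b (×15 and ×35, subtract): 575·a = -6.600 → a = ∂h/∂x = -0.01148
Back-substitute: b = ∂h/∂y = +0.01374.
Flow direction (−∇h) has components (+0.01148 E, -0.01374 N).
Azimuth = atan2(E, N) = atan2(+0.01148, -0.01374) = 140.1° ≈ 140°.

140°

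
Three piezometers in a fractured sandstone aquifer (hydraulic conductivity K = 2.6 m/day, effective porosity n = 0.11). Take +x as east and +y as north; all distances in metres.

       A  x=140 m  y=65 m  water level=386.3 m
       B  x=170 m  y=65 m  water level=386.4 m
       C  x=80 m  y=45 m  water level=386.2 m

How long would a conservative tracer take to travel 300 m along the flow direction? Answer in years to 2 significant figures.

Taking A as reference: B−A = (30, 0, +0.1); C−A = (-60, -20, -0.1).
Solve a·Δx + b·Δy = Δh: det = 30·(-20) − (-60)·0 = -600.
∂h/∂x = [(+0.1)·(-20) − (-0.1)·0] / -600 = +0.003333
∂h/∂y = [30·(-0.1) − (-60)·(+0.1)] / -600 = -0.005000
|∇h| = √(0.003333² + -0.005000²) = 0.006009
Seepage velocity v = K·i/n = 2.6 × 0.006009 / 0.11 = 0.142 m/day.
t = 300 / 0.142 = 2113 days = 5.79 years.

5.8 years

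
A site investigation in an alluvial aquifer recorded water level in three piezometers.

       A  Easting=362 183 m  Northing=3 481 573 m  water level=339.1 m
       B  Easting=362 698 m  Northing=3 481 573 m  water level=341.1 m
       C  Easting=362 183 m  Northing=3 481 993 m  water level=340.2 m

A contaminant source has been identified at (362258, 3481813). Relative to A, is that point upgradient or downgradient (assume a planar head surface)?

upgradient

∂h/∂x = (341.1 − 339.1) / (362698 − 362183) = +0.003883
∂h/∂y = (340.2 − 339.1) / (3481993 − 3481573) = +0.002619
Head at (362258, 3481813) = 339.1 + (+0.003883)·(75) + (+0.002619)·(240) = 340.02 m.
That is higher than the 339.1 m at A, so the point is upgradient.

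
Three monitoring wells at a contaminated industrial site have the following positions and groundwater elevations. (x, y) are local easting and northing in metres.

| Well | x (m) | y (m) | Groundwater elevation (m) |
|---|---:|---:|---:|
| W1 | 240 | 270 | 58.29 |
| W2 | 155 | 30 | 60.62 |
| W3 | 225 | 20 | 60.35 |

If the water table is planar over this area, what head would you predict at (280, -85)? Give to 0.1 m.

Three-point gradient (reference W1): Δ to W2 = (-85, -240, +2.33), Δ to W3 = (-15, -250, +2.06).
∂h/∂x = -0.004992, ∂h/∂y = -0.007941 (det = 17650).
h(280, -85) = 58.29 + (-0.004992)·(40) + (-0.007941)·(-355) = 58.29 -0.200 +2.819 = 60.909 m.

60.9 m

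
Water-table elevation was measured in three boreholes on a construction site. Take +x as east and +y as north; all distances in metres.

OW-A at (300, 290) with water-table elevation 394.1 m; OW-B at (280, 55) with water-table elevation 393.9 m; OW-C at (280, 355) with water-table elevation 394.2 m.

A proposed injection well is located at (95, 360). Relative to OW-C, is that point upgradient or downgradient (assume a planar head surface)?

With h = a·x + b·y + c and OW-A as origin, the differences give:
  (-20)·a + (-235)·b = -0.2
  (-20)·a + 65·b = +0.1
Eliminate b (×65 and ×(-235), subtract): -6000·a = 10.50 → a = ∂h/∂x = -0.001750
Back-substitute: b = ∂h/∂y = +0.001000.
Head at (95, 360) = 394.1 + (-0.001750)·(-205) + (+0.001000)·(70) = 394.53 m.
That is higher than the 394.2 m at OW-C, so the point is upgradient.

upgradient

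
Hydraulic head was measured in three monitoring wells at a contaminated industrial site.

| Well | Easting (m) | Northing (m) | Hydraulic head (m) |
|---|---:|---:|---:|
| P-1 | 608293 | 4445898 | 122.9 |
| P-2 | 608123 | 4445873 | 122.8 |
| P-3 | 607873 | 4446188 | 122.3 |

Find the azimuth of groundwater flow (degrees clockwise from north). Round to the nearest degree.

Differences from P-1: to P-2 (Δx, Δy, Δh) = (-170, -25, -0.1); to P-3 = (-420, 290, -0.6).
Solve a·Δx + b·Δy = Δh: det = (-170)·290 − (-420)·(-25) = -59800.
∂h/∂x = [(-0.1)·290 − (-0.6)·(-25)] / -59800 = +0.0007358
∂h/∂y = [(-170)·(-0.6) − (-420)·(-0.1)] / -59800 = -0.001003
Flow direction (−∇h) has components (-0.0007358 E, +0.001003 N).
Azimuth = atan2(E, N) = atan2(-0.0007358, +0.001003) = 323.7° ≈ 324°.

324°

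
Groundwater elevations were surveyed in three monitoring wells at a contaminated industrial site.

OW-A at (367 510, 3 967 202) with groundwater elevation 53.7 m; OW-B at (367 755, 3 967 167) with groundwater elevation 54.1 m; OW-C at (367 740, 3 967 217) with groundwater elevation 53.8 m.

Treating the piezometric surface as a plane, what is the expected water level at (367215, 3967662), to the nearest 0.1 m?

50.8 m

With h = a·x + b·y + c and OW-A as origin, the differences give:
  245·a + (-35)·b = +0.4
  230·a + 15·b = +0.1
Eliminate b (×15 and ×(-35), subtract): 11725·a = 9.50 → a = ∂h/∂x = +0.0008102
Back-substitute: b = ∂h/∂y = -0.005757.
h(367215, 3967662) = 53.7 + (+0.0008102)·(-295) + (-0.005757)·(460) = 53.7 -0.239 -2.648 = 50.813 m.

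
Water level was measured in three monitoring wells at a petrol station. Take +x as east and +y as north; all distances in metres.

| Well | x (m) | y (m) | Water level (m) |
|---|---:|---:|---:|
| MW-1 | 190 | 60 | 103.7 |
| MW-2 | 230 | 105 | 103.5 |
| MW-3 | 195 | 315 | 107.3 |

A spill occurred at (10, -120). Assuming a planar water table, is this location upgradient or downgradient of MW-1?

upgradient

With h = a·x + b·y + c and MW-1 as origin, the differences give:
  40·a + 45·b = -0.2
  5·a + 255·b = +3.6
Eliminate b (×255 and ×45, subtract): 9975·a = -213.00 → a = ∂h/∂x = -0.02135
Back-substitute: b = ∂h/∂y = +0.01454.
Head at (10, -120) = 103.7 + (-0.02135)·(-180) + (+0.01454)·(-180) = 104.93 m.
That is higher than the 103.7 m at MW-1, so the point is upgradient.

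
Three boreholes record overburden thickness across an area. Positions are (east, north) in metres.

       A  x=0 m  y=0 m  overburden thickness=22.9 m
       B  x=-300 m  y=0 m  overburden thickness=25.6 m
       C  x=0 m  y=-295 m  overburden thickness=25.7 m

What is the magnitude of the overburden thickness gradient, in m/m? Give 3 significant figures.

∂d/∂x = (25.6 − 22.9) / (-300 − 0) = -0.009000
∂d/∂y = (25.7 − 22.9) / (-295 − 0) = -0.009492
|∇f| = √(-0.009000² + -0.009492²) = 0.01308 m/m

0.0131 m/m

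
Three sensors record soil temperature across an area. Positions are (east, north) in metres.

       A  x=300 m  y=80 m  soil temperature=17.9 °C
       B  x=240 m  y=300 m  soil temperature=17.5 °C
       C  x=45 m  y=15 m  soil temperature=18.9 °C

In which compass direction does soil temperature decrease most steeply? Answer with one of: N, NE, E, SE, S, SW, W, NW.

NE

Taking A as reference: B−A = (-60, 220, -0.4); C−A = (-255, -65, +1.0).
Determinant of the coordinate differences = (-60)·(-65) − (-255)·220 = 60000.
∂T/∂x = [(-0.4)·(-65) − (+1.0)·220] / 60000 = -0.003233
∂T/∂y = [(-60)·(+1.0) − (-255)·(-0.4)] / 60000 = -0.002700
Steepest decrease is along −∇f = (+0.003233 E, +0.002700 N) → northeast.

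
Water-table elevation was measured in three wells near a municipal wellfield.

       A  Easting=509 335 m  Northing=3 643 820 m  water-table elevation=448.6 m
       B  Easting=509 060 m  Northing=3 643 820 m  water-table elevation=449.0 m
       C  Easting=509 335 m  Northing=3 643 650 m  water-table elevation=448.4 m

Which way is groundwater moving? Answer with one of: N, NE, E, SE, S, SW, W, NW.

SE

∂h/∂x = (449.0 − 448.6) / (509060 − 509335) = -0.001455
∂h/∂y = (448.4 − 448.6) / (3643650 − 3643820) = +0.001176
Flow = −∇h = (+0.001455 east, -0.001176 north), which points southeast.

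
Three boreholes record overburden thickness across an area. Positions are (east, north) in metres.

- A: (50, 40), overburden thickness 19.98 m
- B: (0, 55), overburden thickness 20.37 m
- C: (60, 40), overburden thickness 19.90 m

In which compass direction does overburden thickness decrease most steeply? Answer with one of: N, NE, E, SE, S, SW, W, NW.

E

With d = a·x + b·y + c and A as origin, the differences give:
  (-50)·a + 15·b = +0.39
  10·a + 0·b = -0.08
Eliminate b (×0 and ×15, subtract): -150·a = 1.200 → a = ∂d/∂x = -0.008000
Back-substitute: b = ∂d/∂y = -0.0006667.
Steepest decrease is along −∇f = (+0.008000 E, +0.0006667 N) → east.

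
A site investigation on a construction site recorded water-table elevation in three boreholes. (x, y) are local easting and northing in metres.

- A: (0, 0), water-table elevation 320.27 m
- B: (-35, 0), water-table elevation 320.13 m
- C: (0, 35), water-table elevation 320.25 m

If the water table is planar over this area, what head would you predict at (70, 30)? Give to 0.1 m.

320.5 m

∂h/∂x = (320.13 − 320.27) / (-35 − 0) = +0.004000
∂h/∂y = (320.25 − 320.27) / (35 − 0) = -0.0005714
h(70, 30) = 320.27 + (+0.004000)·(70) + (-0.0005714)·(30) = 320.27 +0.280 -0.017 = 320.533 m.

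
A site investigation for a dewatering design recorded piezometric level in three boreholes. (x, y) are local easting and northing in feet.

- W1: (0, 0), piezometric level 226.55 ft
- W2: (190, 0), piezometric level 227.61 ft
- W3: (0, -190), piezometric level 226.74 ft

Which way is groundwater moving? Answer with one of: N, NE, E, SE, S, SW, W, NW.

∂h/∂x = (227.61 − 226.55) / (190 − 0) = +0.005579
∂h/∂y = (226.74 − 226.55) / (-190 − 0) = -0.0010000
Flow = −∇h = (-0.005579 east, +0.0010000 north), which points west.

W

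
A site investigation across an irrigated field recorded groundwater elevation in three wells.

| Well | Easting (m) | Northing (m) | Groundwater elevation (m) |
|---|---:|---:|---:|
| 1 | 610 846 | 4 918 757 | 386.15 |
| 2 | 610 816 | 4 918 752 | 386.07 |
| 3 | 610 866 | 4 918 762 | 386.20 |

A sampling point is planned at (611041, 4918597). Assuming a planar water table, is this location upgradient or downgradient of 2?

Taking 1 as reference: 2−1 = (-30, -5, -0.08); 3−1 = (20, 5, +0.05).
Solve a·Δx + b·Δy = Δh: det = (-30)·5 − 20·(-5) = -50.
∂h/∂x = [(-0.08)·5 − (+0.05)·(-5)] / -50 = +0.003000
∂h/∂y = [(-30)·(+0.05) − 20·(-0.08)] / -50 = -0.002000
Head at (611041, 4918597) = 386.15 + (+0.003000)·(195) + (-0.002000)·(-160) = 387.05 m.
That is higher than the 386.07 m at 2, so the point is upgradient.

upgradient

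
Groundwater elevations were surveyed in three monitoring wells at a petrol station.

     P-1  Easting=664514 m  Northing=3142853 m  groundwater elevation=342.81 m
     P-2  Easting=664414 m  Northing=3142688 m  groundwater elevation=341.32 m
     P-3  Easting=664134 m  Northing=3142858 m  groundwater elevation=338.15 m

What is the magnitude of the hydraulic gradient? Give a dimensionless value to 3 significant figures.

0.0124

Differences from P-1: to P-2 (Δx, Δy, Δh) = (-100, -165, -1.49); to P-3 = (-380, 5, -4.66).
Solve a·Δx + b·Δy = Δh: det = (-100)·5 − (-380)·(-165) = -63200.
∂h/∂x = [(-1.49)·5 − (-4.66)·(-165)] / -63200 = +0.01228
∂h/∂y = [(-100)·(-4.66) − (-380)·(-1.49)] / -63200 = +0.001585
|∇h| = √(0.01228² + 0.001585²) = 0.01238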